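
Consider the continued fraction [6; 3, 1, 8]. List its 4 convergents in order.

6/1, 19/3, 25/4, 219/35

Using the convergent recurrence p_i = a_i*p_{i-1} + p_{i-2}, q_i = a_i*q_{i-1} + q_{i-2} with p_{-2}=0, p_{-1}=1, q_{-2}=1, q_{-1}=0:
  i=0: a_0=6, p_0 = 6*1 + 0 = 6, q_0 = 6*0 + 1 = 1.
  i=1: a_1=3, p_1 = 3*6 + 1 = 19, q_1 = 3*1 + 0 = 3.
  i=2: a_2=1, p_2 = 1*19 + 6 = 25, q_2 = 1*3 + 1 = 4.
  i=3: a_3=8, p_3 = 8*25 + 19 = 219, q_3 = 8*4 + 3 = 35.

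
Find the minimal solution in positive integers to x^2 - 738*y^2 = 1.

First expand sqrt(738) as a continued fraction. With x_i = (sqrt(738) + m_i)/d_i and (m_0, d_0) = (0, 1): a_0 = floor(sqrt(738)) = 27, since 27^2 = 729 <= 738 < 784 = 28^2.
Iterate m_{i+1} = d_i*a_i - m_i, d_{i+1} = (738 - m_{i+1}^2)/d_i, a_{i+1} = floor((a_0 + m_{i+1})/d_{i+1}):
  m_1 = 1*27 - 0 = 27, d_1 = (738 - 27^2)/1 = 9/1 = 9, a_1 = floor((27 + 27)/9) = 6.
  m_2 = 9*6 - 27 = 27, d_2 = (738 - 27^2)/9 = 9/9 = 1, a_2 = floor((27 + 27)/1) = 54.
  m_3 = 1*54 - 27 = 27, d_3 = (738 - 27^2)/1 = 9/1 = 9: (m_3, d_3) = (m_1, d_1) = (27, 9), so from here the quotients repeat a_1, a_2; the period length is 2.
So sqrt(738) = [27; (6, 54)] with period length k = 2.
k is even, so the fundamental solution of x^2 - 738y^2 = 1 is (p_{k-1}, q_{k-1}) = (p_1, q_1); compute convergents through index 1.
Convergents (p_i = a_i*p_{i-1} + p_{i-2}, q_i = a_i*q_{i-1} + q_{i-2} with p_{-2}=0, p_{-1}=1, q_{-2}=1, q_{-1}=0):
  i=0: a_0=27, p_0 = 27*1 + 0 = 27, q_0 = 27*0 + 1 = 1.
  i=1: a_1=6, p_1 = 6*27 + 1 = 163, q_1 = 6*1 + 0 = 6.
Check: 163^2 - 738*6^2 = 26569 - 26568 = 1, so (x, y) = (163, 6) solves the equation, and by the theorem it is the least positive solution.

(x, y) = (163, 6)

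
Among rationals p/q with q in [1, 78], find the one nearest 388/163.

169/71

Expand x = 388/163 as a continued fraction with the Euclidean algorithm:
  388 = 2*163 + 62, so a_0 = 2.
  163 = 2*62 + 39, so a_1 = 2.
  62 = 1*39 + 23, so a_2 = 1.
  39 = 1*23 + 16, so a_3 = 1.
  23 = 1*16 + 7, so a_4 = 1.
  16 = 2*7 + 2, so a_5 = 2.
  7 = 3*2 + 1, so a_6 = 3.
  2 = 2*1 + 0, so a_7 = 2.
so x = [2; 2, 1, 1, 1, 2, 3, 2].
Convergents (p_i = a_i*p_{i-1} + p_{i-2}, q_i = a_i*q_{i-1} + q_{i-2} with p_{-2}=0, p_{-1}=1, q_{-2}=1, q_{-1}=0), until the denominator exceeds 78:
  i=0: a_0=2, p_0 = 2*1 + 0 = 2, q_0 = 2*0 + 1 = 1.
  i=1: a_1=2, p_1 = 2*2 + 1 = 5, q_1 = 2*1 + 0 = 2.
  i=2: a_2=1, p_2 = 1*5 + 2 = 7, q_2 = 1*2 + 1 = 3.
  i=3: a_3=1, p_3 = 1*7 + 5 = 12, q_3 = 1*3 + 2 = 5.
  i=4: a_4=1, p_4 = 1*12 + 7 = 19, q_4 = 1*5 + 3 = 8.
  i=5: a_5=2, p_5 = 2*19 + 12 = 50, q_5 = 2*8 + 5 = 21.
  i=6: a_6=3, p_6 = 3*50 + 19 = 169, q_6 = 3*21 + 8 = 71.
  i=7: a_7=2, p_7 = 2*169 + 50 = 388, q_7 = 2*71 + 21 = 163.
q_7 = 163 > 78, so the last convergent with denominator <= 78 is p_6/q_6 = 169/71.
The closest fraction with denominator <= 78 is either p_6/q_6 or the intermediate fraction (k*p_6 + p_5)/(k*q_6 + q_5) with the largest k >= 1 whose denominator stays <= 78; these approach x as k grows, and every other convergent or intermediate fraction in range is farther away.
Largest k: floor((78 - q_5)/q_6) = floor((78 - 21)/71) = 0.
Since k = 0, no intermediate fraction beyond p_6/q_6 has denominator <= 78, so the convergent 169/71 is the closest (its error is |388*71 - 169*163|/(163*71) = 1/11573).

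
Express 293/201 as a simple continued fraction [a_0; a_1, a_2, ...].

Run the Euclidean algorithm on 293 and 201; the successive quotients are the partial quotients a_0, a_1, ... (each step inverts the fractional part left over by the previous one):
  293 = 1*201 + 92, so a_0 = 1.
  201 = 2*92 + 17, so a_1 = 2.
  92 = 5*17 + 7, so a_2 = 5.
  17 = 2*7 + 3, so a_3 = 2.
  7 = 2*3 + 1, so a_4 = 2.
  3 = 3*1 + 0, so a_5 = 3.
The remainder reaches 0 after 6 divisions, so the expansion has 6 partial quotients, read off in order.

[1; 2, 5, 2, 2, 3]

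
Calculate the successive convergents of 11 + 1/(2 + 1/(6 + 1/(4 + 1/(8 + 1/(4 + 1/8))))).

11/1, 23/2, 149/13, 619/54, 5101/445, 21023/1834, 173285/15117

Using the convergent recurrence p_i = a_i*p_{i-1} + p_{i-2}, q_i = a_i*q_{i-1} + q_{i-2} with p_{-2}=0, p_{-1}=1, q_{-2}=1, q_{-1}=0:
  i=0: a_0=11, p_0 = 11*1 + 0 = 11, q_0 = 11*0 + 1 = 1.
  i=1: a_1=2, p_1 = 2*11 + 1 = 23, q_1 = 2*1 + 0 = 2.
  i=2: a_2=6, p_2 = 6*23 + 11 = 149, q_2 = 6*2 + 1 = 13.
  i=3: a_3=4, p_3 = 4*149 + 23 = 619, q_3 = 4*13 + 2 = 54.
  i=4: a_4=8, p_4 = 8*619 + 149 = 5101, q_4 = 8*54 + 13 = 445.
  i=5: a_5=4, p_5 = 4*5101 + 619 = 21023, q_5 = 4*445 + 54 = 1834.
  i=6: a_6=8, p_6 = 8*21023 + 5101 = 173285, q_6 = 8*1834 + 445 = 15117.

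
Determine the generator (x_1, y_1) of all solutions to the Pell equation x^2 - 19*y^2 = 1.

First expand sqrt(19) as a continued fraction. With x_i = (sqrt(19) + m_i)/d_i and (m_0, d_0) = (0, 1): a_0 = floor(sqrt(19)) = 4, since 4^2 = 16 <= 19 < 25 = 5^2.
Iterate m_{i+1} = d_i*a_i - m_i, d_{i+1} = (19 - m_{i+1}^2)/d_i, a_{i+1} = floor((a_0 + m_{i+1})/d_{i+1}):
  m_1 = 1*4 - 0 = 4, d_1 = (19 - 4^2)/1 = 3/1 = 3, a_1 = floor((4 + 4)/3) = 2.
  m_2 = 3*2 - 4 = 2, d_2 = (19 - 2^2)/3 = 15/3 = 5, a_2 = floor((4 + 2)/5) = 1.
  m_3 = 5*1 - 2 = 3, d_3 = (19 - 3^2)/5 = 10/5 = 2, a_3 = floor((4 + 3)/2) = 3.
  m_4 = 2*3 - 3 = 3, d_4 = (19 - 3^2)/2 = 10/2 = 5, a_4 = floor((4 + 3)/5) = 1.
  m_5 = 5*1 - 3 = 2, d_5 = (19 - 2^2)/5 = 15/5 = 3, a_5 = floor((4 + 2)/3) = 2.
  m_6 = 3*2 - 2 = 4, d_6 = (19 - 4^2)/3 = 3/3 = 1, a_6 = floor((4 + 4)/1) = 8.
  m_7 = 1*8 - 4 = 4, d_7 = (19 - 4^2)/1 = 3/1 = 3: (m_7, d_7) = (m_1, d_1) = (4, 3), so from here the quotients repeat a_1, ..., a_6; the period length is 6.
So sqrt(19) = [4; (2, 1, 3, 1, 2, 8)] with period length k = 6.
k is even, so the fundamental solution of x^2 - 19y^2 = 1 is (p_{k-1}, q_{k-1}) = (p_5, q_5); compute convergents through index 5.
Convergents (p_i = a_i*p_{i-1} + p_{i-2}, q_i = a_i*q_{i-1} + q_{i-2} with p_{-2}=0, p_{-1}=1, q_{-2}=1, q_{-1}=0):
  i=0: a_0=4, p_0 = 4*1 + 0 = 4, q_0 = 4*0 + 1 = 1.
  i=1: a_1=2, p_1 = 2*4 + 1 = 9, q_1 = 2*1 + 0 = 2.
  i=2: a_2=1, p_2 = 1*9 + 4 = 13, q_2 = 1*2 + 1 = 3.
  i=3: a_3=3, p_3 = 3*13 + 9 = 48, q_3 = 3*3 + 2 = 11.
  i=4: a_4=1, p_4 = 1*48 + 13 = 61, q_4 = 1*11 + 3 = 14.
  i=5: a_5=2, p_5 = 2*61 + 48 = 170, q_5 = 2*14 + 11 = 39.
Check: 170^2 - 19*39^2 = 28900 - 28899 = 1, so (x, y) = (170, 39) solves the equation, and by the theorem it is the least positive solution.

(x, y) = (170, 39)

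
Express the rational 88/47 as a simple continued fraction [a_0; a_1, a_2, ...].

Run the Euclidean algorithm on 88 and 47; the successive quotients are the partial quotients a_0, a_1, ... (each step inverts the fractional part left over by the previous one):
  88 = 1*47 + 41, so a_0 = 1.
  47 = 1*41 + 6, so a_1 = 1.
  41 = 6*6 + 5, so a_2 = 6.
  6 = 1*5 + 1, so a_3 = 1.
  5 = 5*1 + 0, so a_4 = 5.
The remainder reaches 0 after 5 divisions, so the expansion has 5 partial quotients, read off in order.

[1; 1, 6, 1, 5]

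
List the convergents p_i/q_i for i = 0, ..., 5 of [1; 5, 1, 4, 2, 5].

Using the convergent recurrence p_i = a_i*p_{i-1} + p_{i-2}, q_i = a_i*q_{i-1} + q_{i-2} with p_{-2}=0, p_{-1}=1, q_{-2}=1, q_{-1}=0:
  i=0: a_0=1, p_0 = 1*1 + 0 = 1, q_0 = 1*0 + 1 = 1.
  i=1: a_1=5, p_1 = 5*1 + 1 = 6, q_1 = 5*1 + 0 = 5.
  i=2: a_2=1, p_2 = 1*6 + 1 = 7, q_2 = 1*5 + 1 = 6.
  i=3: a_3=4, p_3 = 4*7 + 6 = 34, q_3 = 4*6 + 5 = 29.
  i=4: a_4=2, p_4 = 2*34 + 7 = 75, q_4 = 2*29 + 6 = 64.
  i=5: a_5=5, p_5 = 5*75 + 34 = 409, q_5 = 5*64 + 29 = 349.

1/1, 6/5, 7/6, 34/29, 75/64, 409/349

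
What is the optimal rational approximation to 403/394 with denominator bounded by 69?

Expand x = 403/394 as a continued fraction with the Euclidean algorithm:
  403 = 1*394 + 9, so a_0 = 1.
  394 = 43*9 + 7, so a_1 = 43.
  9 = 1*7 + 2, so a_2 = 1.
  7 = 3*2 + 1, so a_3 = 3.
  2 = 2*1 + 0, so a_4 = 2.
so x = [1; 43, 1, 3, 2].
Convergents (p_i = a_i*p_{i-1} + p_{i-2}, q_i = a_i*q_{i-1} + q_{i-2} with p_{-2}=0, p_{-1}=1, q_{-2}=1, q_{-1}=0), until the denominator exceeds 69:
  i=0: a_0=1, p_0 = 1*1 + 0 = 1, q_0 = 1*0 + 1 = 1.
  i=1: a_1=43, p_1 = 43*1 + 1 = 44, q_1 = 43*1 + 0 = 43.
  i=2: a_2=1, p_2 = 1*44 + 1 = 45, q_2 = 1*43 + 1 = 44.
  i=3: a_3=3, p_3 = 3*45 + 44 = 179, q_3 = 3*44 + 43 = 175.
q_3 = 175 > 69, so the last convergent with denominator <= 69 is p_2/q_2 = 45/44.
The closest fraction with denominator <= 69 is either p_2/q_2 or the intermediate fraction (k*p_2 + p_1)/(k*q_2 + q_1) with the largest k >= 1 whose denominator stays <= 69; these approach x as k grows, and every other convergent or intermediate fraction in range is farther away.
Largest k: floor((69 - q_1)/q_2) = floor((69 - 43)/44) = 0.
Since k = 0, no intermediate fraction beyond p_2/q_2 has denominator <= 69, so the convergent 45/44 is the closest (its error is |403*44 - 45*394|/(394*44) = 2/17336).

45/44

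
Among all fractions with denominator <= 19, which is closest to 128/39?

Expand x = 128/39 as a continued fraction with the Euclidean algorithm:
  128 = 3*39 + 11, so a_0 = 3.
  39 = 3*11 + 6, so a_1 = 3.
  11 = 1*6 + 5, so a_2 = 1.
  6 = 1*5 + 1, so a_3 = 1.
  5 = 5*1 + 0, so a_4 = 5.
so x = [3; 3, 1, 1, 5].
Convergents (p_i = a_i*p_{i-1} + p_{i-2}, q_i = a_i*q_{i-1} + q_{i-2} with p_{-2}=0, p_{-1}=1, q_{-2}=1, q_{-1}=0), until the denominator exceeds 19:
  i=0: a_0=3, p_0 = 3*1 + 0 = 3, q_0 = 3*0 + 1 = 1.
  i=1: a_1=3, p_1 = 3*3 + 1 = 10, q_1 = 3*1 + 0 = 3.
  i=2: a_2=1, p_2 = 1*10 + 3 = 13, q_2 = 1*3 + 1 = 4.
  i=3: a_3=1, p_3 = 1*13 + 10 = 23, q_3 = 1*4 + 3 = 7.
  i=4: a_4=5, p_4 = 5*23 + 13 = 128, q_4 = 5*7 + 4 = 39.
q_4 = 39 > 19, so the last convergent with denominator <= 19 is p_3/q_3 = 23/7.
The closest fraction with denominator <= 19 is either p_3/q_3 or the intermediate fraction (k*p_3 + p_2)/(k*q_3 + q_2) with the largest k >= 1 whose denominator stays <= 19; these approach x as k grows, and every other convergent or intermediate fraction in range is farther away.
Largest k: floor((19 - q_2)/q_3) = floor((19 - 4)/7) = 2.
That gives (2*23 + 13)/(2*7 + 4) = 59/18.
Compare the errors: |x - 23/7| = |128*7 - 23*39|/(39*7) = 1/273, and |x - 59/18| = |128*18 - 59*39|/(39*18) = 3/702.
Cross-multiplying, 1*702 = 702 < 819 = 3*273, so 1/273 is smaller: the convergent 23/7 is closer to x than 59/18.

23/7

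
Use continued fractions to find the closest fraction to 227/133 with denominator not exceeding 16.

Expand x = 227/133 as a continued fraction with the Euclidean algorithm:
  227 = 1*133 + 94, so a_0 = 1.
  133 = 1*94 + 39, so a_1 = 1.
  94 = 2*39 + 16, so a_2 = 2.
  39 = 2*16 + 7, so a_3 = 2.
  16 = 2*7 + 2, so a_4 = 2.
  7 = 3*2 + 1, so a_5 = 3.
  2 = 2*1 + 0, so a_6 = 2.
so x = [1; 1, 2, 2, 2, 3, 2].
Convergents (p_i = a_i*p_{i-1} + p_{i-2}, q_i = a_i*q_{i-1} + q_{i-2} with p_{-2}=0, p_{-1}=1, q_{-2}=1, q_{-1}=0), until the denominator exceeds 16:
  i=0: a_0=1, p_0 = 1*1 + 0 = 1, q_0 = 1*0 + 1 = 1.
  i=1: a_1=1, p_1 = 1*1 + 1 = 2, q_1 = 1*1 + 0 = 1.
  i=2: a_2=2, p_2 = 2*2 + 1 = 5, q_2 = 2*1 + 1 = 3.
  i=3: a_3=2, p_3 = 2*5 + 2 = 12, q_3 = 2*3 + 1 = 7.
  i=4: a_4=2, p_4 = 2*12 + 5 = 29, q_4 = 2*7 + 3 = 17.
q_4 = 17 > 16, so the last convergent with denominator <= 16 is p_3/q_3 = 12/7.
The closest fraction with denominator <= 16 is either p_3/q_3 or the intermediate fraction (k*p_3 + p_2)/(k*q_3 + q_2) with the largest k >= 1 whose denominator stays <= 16; these approach x as k grows, and every other convergent or intermediate fraction in range is farther away.
Largest k: floor((16 - q_2)/q_3) = floor((16 - 3)/7) = 1.
That gives (1*12 + 5)/(1*7 + 3) = 17/10.
Compare the errors: |x - 12/7| = |227*7 - 12*133|/(133*7) = 7/931, and |x - 17/10| = |227*10 - 17*133|/(133*10) = 9/1330.
Cross-multiplying, 9*931 = 8379 < 9310 = 7*1330, so 9/1330 is smaller: the intermediate fraction 17/10 is closer to x than 12/7.

17/10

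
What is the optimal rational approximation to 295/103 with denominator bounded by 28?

Expand x = 295/103 as a continued fraction with the Euclidean algorithm:
  295 = 2*103 + 89, so a_0 = 2.
  103 = 1*89 + 14, so a_1 = 1.
  89 = 6*14 + 5, so a_2 = 6.
  14 = 2*5 + 4, so a_3 = 2.
  5 = 1*4 + 1, so a_4 = 1.
  4 = 4*1 + 0, so a_5 = 4.
so x = [2; 1, 6, 2, 1, 4].
Convergents (p_i = a_i*p_{i-1} + p_{i-2}, q_i = a_i*q_{i-1} + q_{i-2} with p_{-2}=0, p_{-1}=1, q_{-2}=1, q_{-1}=0), until the denominator exceeds 28:
  i=0: a_0=2, p_0 = 2*1 + 0 = 2, q_0 = 2*0 + 1 = 1.
  i=1: a_1=1, p_1 = 1*2 + 1 = 3, q_1 = 1*1 + 0 = 1.
  i=2: a_2=6, p_2 = 6*3 + 2 = 20, q_2 = 6*1 + 1 = 7.
  i=3: a_3=2, p_3 = 2*20 + 3 = 43, q_3 = 2*7 + 1 = 15.
  i=4: a_4=1, p_4 = 1*43 + 20 = 63, q_4 = 1*15 + 7 = 22.
  i=5: a_5=4, p_5 = 4*63 + 43 = 295, q_5 = 4*22 + 15 = 103.
q_5 = 103 > 28, so the last convergent with denominator <= 28 is p_4/q_4 = 63/22.
The closest fraction with denominator <= 28 is either p_4/q_4 or the intermediate fraction (k*p_4 + p_3)/(k*q_4 + q_3) with the largest k >= 1 whose denominator stays <= 28; these approach x as k grows, and every other convergent or intermediate fraction in range is farther away.
Largest k: floor((28 - q_3)/q_4) = floor((28 - 15)/22) = 0.
Since k = 0, no intermediate fraction beyond p_4/q_4 has denominator <= 28, so the convergent 63/22 is the closest (its error is |295*22 - 63*103|/(103*22) = 1/2266).

63/22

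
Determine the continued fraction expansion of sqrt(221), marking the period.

[14; (1, 6, 2, 6, 1, 28)]

Write x_i = (sqrt(221) + m_i)/d_i with (m_0, d_0) = (0, 1). a_0 = floor(sqrt(221)) = 14, since 14^2 = 196 <= 221 < 225 = 15^2.
Iterate m_{i+1} = d_i*a_i - m_i, d_{i+1} = (221 - m_{i+1}^2)/d_i, a_{i+1} = floor((a_0 + m_{i+1})/d_{i+1}):
  m_1 = 1*14 - 0 = 14, d_1 = (221 - 14^2)/1 = 25/1 = 25, a_1 = floor((14 + 14)/25) = 1.
  m_2 = 25*1 - 14 = 11, d_2 = (221 - 11^2)/25 = 100/25 = 4, a_2 = floor((14 + 11)/4) = 6.
  m_3 = 4*6 - 11 = 13, d_3 = (221 - 13^2)/4 = 52/4 = 13, a_3 = floor((14 + 13)/13) = 2.
  m_4 = 13*2 - 13 = 13, d_4 = (221 - 13^2)/13 = 52/13 = 4, a_4 = floor((14 + 13)/4) = 6.
  m_5 = 4*6 - 13 = 11, d_5 = (221 - 11^2)/4 = 100/4 = 25, a_5 = floor((14 + 11)/25) = 1.
  m_6 = 25*1 - 11 = 14, d_6 = (221 - 14^2)/25 = 25/25 = 1, a_6 = floor((14 + 14)/1) = 28.
  m_7 = 1*28 - 14 = 14, d_7 = (221 - 14^2)/1 = 25/1 = 25: (m_7, d_7) = (m_1, d_1) = (14, 25), so from here the quotients repeat a_1, ..., a_6; the period length is 6.
Hence the expansion of sqrt(221) is a_0 = 14 followed by the repeating block 1, 6, 2, 6, 1, 28 (period 6).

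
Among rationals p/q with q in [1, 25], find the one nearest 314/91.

69/20

Expand x = 314/91 as a continued fraction with the Euclidean algorithm:
  314 = 3*91 + 41, so a_0 = 3.
  91 = 2*41 + 9, so a_1 = 2.
  41 = 4*9 + 5, so a_2 = 4.
  9 = 1*5 + 4, so a_3 = 1.
  5 = 1*4 + 1, so a_4 = 1.
  4 = 4*1 + 0, so a_5 = 4.
so x = [3; 2, 4, 1, 1, 4].
Convergents (p_i = a_i*p_{i-1} + p_{i-2}, q_i = a_i*q_{i-1} + q_{i-2} with p_{-2}=0, p_{-1}=1, q_{-2}=1, q_{-1}=0), until the denominator exceeds 25:
  i=0: a_0=3, p_0 = 3*1 + 0 = 3, q_0 = 3*0 + 1 = 1.
  i=1: a_1=2, p_1 = 2*3 + 1 = 7, q_1 = 2*1 + 0 = 2.
  i=2: a_2=4, p_2 = 4*7 + 3 = 31, q_2 = 4*2 + 1 = 9.
  i=3: a_3=1, p_3 = 1*31 + 7 = 38, q_3 = 1*9 + 2 = 11.
  i=4: a_4=1, p_4 = 1*38 + 31 = 69, q_4 = 1*11 + 9 = 20.
  i=5: a_5=4, p_5 = 4*69 + 38 = 314, q_5 = 4*20 + 11 = 91.
q_5 = 91 > 25, so the last convergent with denominator <= 25 is p_4/q_4 = 69/20.
The closest fraction with denominator <= 25 is either p_4/q_4 or the intermediate fraction (k*p_4 + p_3)/(k*q_4 + q_3) with the largest k >= 1 whose denominator stays <= 25; these approach x as k grows, and every other convergent or intermediate fraction in range is farther away.
Largest k: floor((25 - q_3)/q_4) = floor((25 - 11)/20) = 0.
Since k = 0, no intermediate fraction beyond p_4/q_4 has denominator <= 25, so the convergent 69/20 is the closest (its error is |314*20 - 69*91|/(91*20) = 1/1820).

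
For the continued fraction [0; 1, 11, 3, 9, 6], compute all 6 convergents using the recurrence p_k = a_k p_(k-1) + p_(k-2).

Using the convergent recurrence p_i = a_i*p_{i-1} + p_{i-2}, q_i = a_i*q_{i-1} + q_{i-2} with p_{-2}=0, p_{-1}=1, q_{-2}=1, q_{-1}=0:
  i=0: a_0=0, p_0 = 0*1 + 0 = 0, q_0 = 0*0 + 1 = 1.
  i=1: a_1=1, p_1 = 1*0 + 1 = 1, q_1 = 1*1 + 0 = 1.
  i=2: a_2=11, p_2 = 11*1 + 0 = 11, q_2 = 11*1 + 1 = 12.
  i=3: a_3=3, p_3 = 3*11 + 1 = 34, q_3 = 3*12 + 1 = 37.
  i=4: a_4=9, p_4 = 9*34 + 11 = 317, q_4 = 9*37 + 12 = 345.
  i=5: a_5=6, p_5 = 6*317 + 34 = 1936, q_5 = 6*345 + 37 = 2107.

0/1, 1/1, 11/12, 34/37, 317/345, 1936/2107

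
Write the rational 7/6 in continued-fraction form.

[1; 6]

Run the Euclidean algorithm on 7 and 6; the successive quotients are the partial quotients a_0, a_1, ... (each step inverts the fractional part left over by the previous one):
  7 = 1*6 + 1, so a_0 = 1.
  6 = 6*1 + 0, so a_1 = 6.
The remainder reaches 0 after 2 divisions, so the expansion has 2 partial quotients, read off in order.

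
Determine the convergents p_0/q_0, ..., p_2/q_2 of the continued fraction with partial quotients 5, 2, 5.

Using the convergent recurrence p_i = a_i*p_{i-1} + p_{i-2}, q_i = a_i*q_{i-1} + q_{i-2} with p_{-2}=0, p_{-1}=1, q_{-2}=1, q_{-1}=0:
  i=0: a_0=5, p_0 = 5*1 + 0 = 5, q_0 = 5*0 + 1 = 1.
  i=1: a_1=2, p_1 = 2*5 + 1 = 11, q_1 = 2*1 + 0 = 2.
  i=2: a_2=5, p_2 = 5*11 + 5 = 60, q_2 = 5*2 + 1 = 11.

5/1, 11/2, 60/11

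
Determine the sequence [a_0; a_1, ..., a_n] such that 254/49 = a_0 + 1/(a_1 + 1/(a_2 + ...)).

Run the Euclidean algorithm on 254 and 49; the successive quotients are the partial quotients a_0, a_1, ... (each step inverts the fractional part left over by the previous one):
  254 = 5*49 + 9, so a_0 = 5.
  49 = 5*9 + 4, so a_1 = 5.
  9 = 2*4 + 1, so a_2 = 2.
  4 = 4*1 + 0, so a_3 = 4.
The remainder reaches 0 after 4 divisions, so the expansion has 4 partial quotients, read off in order.

[5; 5, 2, 4]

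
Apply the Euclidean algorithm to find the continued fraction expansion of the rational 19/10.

[1; 1, 9]

Run the Euclidean algorithm on 19 and 10; the successive quotients are the partial quotients a_0, a_1, ... (each step inverts the fractional part left over by the previous one):
  19 = 1*10 + 9, so a_0 = 1.
  10 = 1*9 + 1, so a_1 = 1.
  9 = 9*1 + 0, so a_2 = 9.
The remainder reaches 0 after 3 divisions, so the expansion has 3 partial quotients, read off in order.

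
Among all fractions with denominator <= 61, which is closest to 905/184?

241/49

Expand x = 905/184 as a continued fraction with the Euclidean algorithm:
  905 = 4*184 + 169, so a_0 = 4.
  184 = 1*169 + 15, so a_1 = 1.
  169 = 11*15 + 4, so a_2 = 11.
  15 = 3*4 + 3, so a_3 = 3.
  4 = 1*3 + 1, so a_4 = 1.
  3 = 3*1 + 0, so a_5 = 3.
so x = [4; 1, 11, 3, 1, 3].
Convergents (p_i = a_i*p_{i-1} + p_{i-2}, q_i = a_i*q_{i-1} + q_{i-2} with p_{-2}=0, p_{-1}=1, q_{-2}=1, q_{-1}=0), until the denominator exceeds 61:
  i=0: a_0=4, p_0 = 4*1 + 0 = 4, q_0 = 4*0 + 1 = 1.
  i=1: a_1=1, p_1 = 1*4 + 1 = 5, q_1 = 1*1 + 0 = 1.
  i=2: a_2=11, p_2 = 11*5 + 4 = 59, q_2 = 11*1 + 1 = 12.
  i=3: a_3=3, p_3 = 3*59 + 5 = 182, q_3 = 3*12 + 1 = 37.
  i=4: a_4=1, p_4 = 1*182 + 59 = 241, q_4 = 1*37 + 12 = 49.
  i=5: a_5=3, p_5 = 3*241 + 182 = 905, q_5 = 3*49 + 37 = 184.
q_5 = 184 > 61, so the last convergent with denominator <= 61 is p_4/q_4 = 241/49.
The closest fraction with denominator <= 61 is either p_4/q_4 or the intermediate fraction (k*p_4 + p_3)/(k*q_4 + q_3) with the largest k >= 1 whose denominator stays <= 61; these approach x as k grows, and every other convergent or intermediate fraction in range is farther away.
Largest k: floor((61 - q_3)/q_4) = floor((61 - 37)/49) = 0.
Since k = 0, no intermediate fraction beyond p_4/q_4 has denominator <= 61, so the convergent 241/49 is the closest (its error is |905*49 - 241*184|/(184*49) = 1/9016).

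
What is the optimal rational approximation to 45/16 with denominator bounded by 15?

31/11

Expand x = 45/16 as a continued fraction with the Euclidean algorithm:
  45 = 2*16 + 13, so a_0 = 2.
  16 = 1*13 + 3, so a_1 = 1.
  13 = 4*3 + 1, so a_2 = 4.
  3 = 3*1 + 0, so a_3 = 3.
so x = [2; 1, 4, 3].
Convergents (p_i = a_i*p_{i-1} + p_{i-2}, q_i = a_i*q_{i-1} + q_{i-2} with p_{-2}=0, p_{-1}=1, q_{-2}=1, q_{-1}=0), until the denominator exceeds 15:
  i=0: a_0=2, p_0 = 2*1 + 0 = 2, q_0 = 2*0 + 1 = 1.
  i=1: a_1=1, p_1 = 1*2 + 1 = 3, q_1 = 1*1 + 0 = 1.
  i=2: a_2=4, p_2 = 4*3 + 2 = 14, q_2 = 4*1 + 1 = 5.
  i=3: a_3=3, p_3 = 3*14 + 3 = 45, q_3 = 3*5 + 1 = 16.
q_3 = 16 > 15, so the last convergent with denominator <= 15 is p_2/q_2 = 14/5.
The closest fraction with denominator <= 15 is either p_2/q_2 or the intermediate fraction (k*p_2 + p_1)/(k*q_2 + q_1) with the largest k >= 1 whose denominator stays <= 15; these approach x as k grows, and every other convergent or intermediate fraction in range is farther away.
Largest k: floor((15 - q_1)/q_2) = floor((15 - 1)/5) = 2.
That gives (2*14 + 3)/(2*5 + 1) = 31/11.
Compare the errors: |x - 14/5| = |45*5 - 14*16|/(16*5) = 1/80, and |x - 31/11| = |45*11 - 31*16|/(16*11) = 1/176.
Cross-multiplying, 1*80 = 80 < 176 = 1*176, so 1/176 is smaller: the intermediate fraction 31/11 is closer to x than 14/5.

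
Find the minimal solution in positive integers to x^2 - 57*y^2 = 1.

(x, y) = (151, 20)

First expand sqrt(57) as a continued fraction. With x_i = (sqrt(57) + m_i)/d_i and (m_0, d_0) = (0, 1): a_0 = floor(sqrt(57)) = 7, since 7^2 = 49 <= 57 < 64 = 8^2.
Iterate m_{i+1} = d_i*a_i - m_i, d_{i+1} = (57 - m_{i+1}^2)/d_i, a_{i+1} = floor((a_0 + m_{i+1})/d_{i+1}):
  m_1 = 1*7 - 0 = 7, d_1 = (57 - 7^2)/1 = 8/1 = 8, a_1 = floor((7 + 7)/8) = 1.
  m_2 = 8*1 - 7 = 1, d_2 = (57 - 1^2)/8 = 56/8 = 7, a_2 = floor((7 + 1)/7) = 1.
  m_3 = 7*1 - 1 = 6, d_3 = (57 - 6^2)/7 = 21/7 = 3, a_3 = floor((7 + 6)/3) = 4.
  m_4 = 3*4 - 6 = 6, d_4 = (57 - 6^2)/3 = 21/3 = 7, a_4 = floor((7 + 6)/7) = 1.
  m_5 = 7*1 - 6 = 1, d_5 = (57 - 1^2)/7 = 56/7 = 8, a_5 = floor((7 + 1)/8) = 1.
  m_6 = 8*1 - 1 = 7, d_6 = (57 - 7^2)/8 = 8/8 = 1, a_6 = floor((7 + 7)/1) = 14.
  m_7 = 1*14 - 7 = 7, d_7 = (57 - 7^2)/1 = 8/1 = 8: (m_7, d_7) = (m_1, d_1) = (7, 8), so from here the quotients repeat a_1, ..., a_6; the period length is 6.
So sqrt(57) = [7; (1, 1, 4, 1, 1, 14)] with period length k = 6.
k is even, so the fundamental solution of x^2 - 57y^2 = 1 is (p_{k-1}, q_{k-1}) = (p_5, q_5); compute convergents through index 5.
Convergents (p_i = a_i*p_{i-1} + p_{i-2}, q_i = a_i*q_{i-1} + q_{i-2} with p_{-2}=0, p_{-1}=1, q_{-2}=1, q_{-1}=0):
  i=0: a_0=7, p_0 = 7*1 + 0 = 7, q_0 = 7*0 + 1 = 1.
  i=1: a_1=1, p_1 = 1*7 + 1 = 8, q_1 = 1*1 + 0 = 1.
  i=2: a_2=1, p_2 = 1*8 + 7 = 15, q_2 = 1*1 + 1 = 2.
  i=3: a_3=4, p_3 = 4*15 + 8 = 68, q_3 = 4*2 + 1 = 9.
  i=4: a_4=1, p_4 = 1*68 + 15 = 83, q_4 = 1*9 + 2 = 11.
  i=5: a_5=1, p_5 = 1*83 + 68 = 151, q_5 = 1*11 + 9 = 20.
Check: 151^2 - 57*20^2 = 22801 - 22800 = 1, so (x, y) = (151, 20) solves the equation, and by the theorem it is the least positive solution.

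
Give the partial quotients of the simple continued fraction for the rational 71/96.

[0; 1, 2, 1, 5, 4]

Run the Euclidean algorithm on 71 and 96; the successive quotients are the partial quotients a_0, a_1, ... (each step inverts the fractional part left over by the previous one):
  71 = 0*96 + 71, so a_0 = 0.
  96 = 1*71 + 25, so a_1 = 1.
  71 = 2*25 + 21, so a_2 = 2.
  25 = 1*21 + 4, so a_3 = 1.
  21 = 5*4 + 1, so a_4 = 5.
  4 = 4*1 + 0, so a_5 = 4.
The remainder reaches 0 after 6 divisions, so the expansion has 6 partial quotients, read off in order.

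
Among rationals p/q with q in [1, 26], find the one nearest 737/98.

188/25

Expand x = 737/98 as a continued fraction with the Euclidean algorithm:
  737 = 7*98 + 51, so a_0 = 7.
  98 = 1*51 + 47, so a_1 = 1.
  51 = 1*47 + 4, so a_2 = 1.
  47 = 11*4 + 3, so a_3 = 11.
  4 = 1*3 + 1, so a_4 = 1.
  3 = 3*1 + 0, so a_5 = 3.
so x = [7; 1, 1, 11, 1, 3].
Convergents (p_i = a_i*p_{i-1} + p_{i-2}, q_i = a_i*q_{i-1} + q_{i-2} with p_{-2}=0, p_{-1}=1, q_{-2}=1, q_{-1}=0), until the denominator exceeds 26:
  i=0: a_0=7, p_0 = 7*1 + 0 = 7, q_0 = 7*0 + 1 = 1.
  i=1: a_1=1, p_1 = 1*7 + 1 = 8, q_1 = 1*1 + 0 = 1.
  i=2: a_2=1, p_2 = 1*8 + 7 = 15, q_2 = 1*1 + 1 = 2.
  i=3: a_3=11, p_3 = 11*15 + 8 = 173, q_3 = 11*2 + 1 = 23.
  i=4: a_4=1, p_4 = 1*173 + 15 = 188, q_4 = 1*23 + 2 = 25.
  i=5: a_5=3, p_5 = 3*188 + 173 = 737, q_5 = 3*25 + 23 = 98.
q_5 = 98 > 26, so the last convergent with denominator <= 26 is p_4/q_4 = 188/25.
The closest fraction with denominator <= 26 is either p_4/q_4 or the intermediate fraction (k*p_4 + p_3)/(k*q_4 + q_3) with the largest k >= 1 whose denominator stays <= 26; these approach x as k grows, and every other convergent or intermediate fraction in range is farther away.
Largest k: floor((26 - q_3)/q_4) = floor((26 - 23)/25) = 0.
Since k = 0, no intermediate fraction beyond p_4/q_4 has denominator <= 26, so the convergent 188/25 is the closest (its error is |737*25 - 188*98|/(98*25) = 1/2450).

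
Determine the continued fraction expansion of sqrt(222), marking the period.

Write x_i = (sqrt(222) + m_i)/d_i with (m_0, d_0) = (0, 1). a_0 = floor(sqrt(222)) = 14, since 14^2 = 196 <= 222 < 225 = 15^2.
Iterate m_{i+1} = d_i*a_i - m_i, d_{i+1} = (222 - m_{i+1}^2)/d_i, a_{i+1} = floor((a_0 + m_{i+1})/d_{i+1}):
  m_1 = 1*14 - 0 = 14, d_1 = (222 - 14^2)/1 = 26/1 = 26, a_1 = floor((14 + 14)/26) = 1.
  m_2 = 26*1 - 14 = 12, d_2 = (222 - 12^2)/26 = 78/26 = 3, a_2 = floor((14 + 12)/3) = 8.
  m_3 = 3*8 - 12 = 12, d_3 = (222 - 12^2)/3 = 78/3 = 26, a_3 = floor((14 + 12)/26) = 1.
  m_4 = 26*1 - 12 = 14, d_4 = (222 - 14^2)/26 = 26/26 = 1, a_4 = floor((14 + 14)/1) = 28.
  m_5 = 1*28 - 14 = 14, d_5 = (222 - 14^2)/1 = 26/1 = 26: (m_5, d_5) = (m_1, d_1) = (14, 26), so from here the quotients repeat a_1, ..., a_4; the period length is 4.
Hence the expansion of sqrt(222) is a_0 = 14 followed by the repeating block 1, 8, 1, 28 (period 4).

[14; (1, 8, 1, 28)]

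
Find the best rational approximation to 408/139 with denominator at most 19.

44/15

Expand x = 408/139 as a continued fraction with the Euclidean algorithm:
  408 = 2*139 + 130, so a_0 = 2.
  139 = 1*130 + 9, so a_1 = 1.
  130 = 14*9 + 4, so a_2 = 14.
  9 = 2*4 + 1, so a_3 = 2.
  4 = 4*1 + 0, so a_4 = 4.
so x = [2; 1, 14, 2, 4].
Convergents (p_i = a_i*p_{i-1} + p_{i-2}, q_i = a_i*q_{i-1} + q_{i-2} with p_{-2}=0, p_{-1}=1, q_{-2}=1, q_{-1}=0), until the denominator exceeds 19:
  i=0: a_0=2, p_0 = 2*1 + 0 = 2, q_0 = 2*0 + 1 = 1.
  i=1: a_1=1, p_1 = 1*2 + 1 = 3, q_1 = 1*1 + 0 = 1.
  i=2: a_2=14, p_2 = 14*3 + 2 = 44, q_2 = 14*1 + 1 = 15.
  i=3: a_3=2, p_3 = 2*44 + 3 = 91, q_3 = 2*15 + 1 = 31.
q_3 = 31 > 19, so the last convergent with denominator <= 19 is p_2/q_2 = 44/15.
The closest fraction with denominator <= 19 is either p_2/q_2 or the intermediate fraction (k*p_2 + p_1)/(k*q_2 + q_1) with the largest k >= 1 whose denominator stays <= 19; these approach x as k grows, and every other convergent or intermediate fraction in range is farther away.
Largest k: floor((19 - q_1)/q_2) = floor((19 - 1)/15) = 1.
That gives (1*44 + 3)/(1*15 + 1) = 47/16.
Compare the errors: |x - 44/15| = |408*15 - 44*139|/(139*15) = 4/2085, and |x - 47/16| = |408*16 - 47*139|/(139*16) = 5/2224.
Cross-multiplying, 4*2224 = 8896 < 10425 = 5*2085, so 4/2085 is smaller: the convergent 44/15 is closer to x than 47/16.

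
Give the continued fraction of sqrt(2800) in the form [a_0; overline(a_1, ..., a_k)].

[52; overline(1, 10, 1, 3, 3, 6, 3, 3, 1, 10, 1, 104)]

Write x_i = (sqrt(2800) + m_i)/d_i with (m_0, d_0) = (0, 1). a_0 = floor(sqrt(2800)) = 52, since 52^2 = 2704 <= 2800 < 2809 = 53^2.
Iterate m_{i+1} = d_i*a_i - m_i, d_{i+1} = (2800 - m_{i+1}^2)/d_i, a_{i+1} = floor((a_0 + m_{i+1})/d_{i+1}):
  m_1 = 1*52 - 0 = 52, d_1 = (2800 - 52^2)/1 = 96/1 = 96, a_1 = floor((52 + 52)/96) = 1.
  m_2 = 96*1 - 52 = 44, d_2 = (2800 - 44^2)/96 = 864/96 = 9, a_2 = floor((52 + 44)/9) = 10.
  m_3 = 9*10 - 44 = 46, d_3 = (2800 - 46^2)/9 = 684/9 = 76, a_3 = floor((52 + 46)/76) = 1.
  m_4 = 76*1 - 46 = 30, d_4 = (2800 - 30^2)/76 = 1900/76 = 25, a_4 = floor((52 + 30)/25) = 3.
  m_5 = 25*3 - 30 = 45, d_5 = (2800 - 45^2)/25 = 775/25 = 31, a_5 = floor((52 + 45)/31) = 3.
  m_6 = 31*3 - 45 = 48, d_6 = (2800 - 48^2)/31 = 496/31 = 16, a_6 = floor((52 + 48)/16) = 6.
  m_7 = 16*6 - 48 = 48, d_7 = (2800 - 48^2)/16 = 496/16 = 31, a_7 = floor((52 + 48)/31) = 3.
  m_8 = 31*3 - 48 = 45, d_8 = (2800 - 45^2)/31 = 775/31 = 25, a_8 = floor((52 + 45)/25) = 3.
  m_9 = 25*3 - 45 = 30, d_9 = (2800 - 30^2)/25 = 1900/25 = 76, a_9 = floor((52 + 30)/76) = 1.
  m_10 = 76*1 - 30 = 46, d_10 = (2800 - 46^2)/76 = 684/76 = 9, a_10 = floor((52 + 46)/9) = 10.
  m_11 = 9*10 - 46 = 44, d_11 = (2800 - 44^2)/9 = 864/9 = 96, a_11 = floor((52 + 44)/96) = 1.
  m_12 = 96*1 - 44 = 52, d_12 = (2800 - 52^2)/96 = 96/96 = 1, a_12 = floor((52 + 52)/1) = 104.
  m_13 = 1*104 - 52 = 52, d_13 = (2800 - 52^2)/1 = 96/1 = 96: (m_13, d_13) = (m_1, d_1) = (52, 96), so from here the quotients repeat a_1, ..., a_12; the period length is 12.
Hence the expansion of sqrt(2800) is a_0 = 52 followed by the repeating block 1, 10, 1, 3, 3, 6, 3, 3, 1, 10, 1, 104 (period 12).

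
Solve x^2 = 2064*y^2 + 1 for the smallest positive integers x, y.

(x, y) = (16855, 371)

First expand sqrt(2064) as a continued fraction. With x_i = (sqrt(2064) + m_i)/d_i and (m_0, d_0) = (0, 1): a_0 = floor(sqrt(2064)) = 45, since 45^2 = 2025 <= 2064 < 2116 = 46^2.
Iterate m_{i+1} = d_i*a_i - m_i, d_{i+1} = (2064 - m_{i+1}^2)/d_i, a_{i+1} = floor((a_0 + m_{i+1})/d_{i+1}):
  m_1 = 1*45 - 0 = 45, d_1 = (2064 - 45^2)/1 = 39/1 = 39, a_1 = floor((45 + 45)/39) = 2.
  m_2 = 39*2 - 45 = 33, d_2 = (2064 - 33^2)/39 = 975/39 = 25, a_2 = floor((45 + 33)/25) = 3.
  m_3 = 25*3 - 33 = 42, d_3 = (2064 - 42^2)/25 = 300/25 = 12, a_3 = floor((45 + 42)/12) = 7.
  m_4 = 12*7 - 42 = 42, d_4 = (2064 - 42^2)/12 = 300/12 = 25, a_4 = floor((45 + 42)/25) = 3.
  m_5 = 25*3 - 42 = 33, d_5 = (2064 - 33^2)/25 = 975/25 = 39, a_5 = floor((45 + 33)/39) = 2.
  m_6 = 39*2 - 33 = 45, d_6 = (2064 - 45^2)/39 = 39/39 = 1, a_6 = floor((45 + 45)/1) = 90.
  m_7 = 1*90 - 45 = 45, d_7 = (2064 - 45^2)/1 = 39/1 = 39: (m_7, d_7) = (m_1, d_1) = (45, 39), so from here the quotients repeat a_1, ..., a_6; the period length is 6.
So sqrt(2064) = [45; (2, 3, 7, 3, 2, 90)] with period length k = 6.
k is even, so the fundamental solution of x^2 - 2064y^2 = 1 is (p_{k-1}, q_{k-1}) = (p_5, q_5); compute convergents through index 5.
Convergents (p_i = a_i*p_{i-1} + p_{i-2}, q_i = a_i*q_{i-1} + q_{i-2} with p_{-2}=0, p_{-1}=1, q_{-2}=1, q_{-1}=0):
  i=0: a_0=45, p_0 = 45*1 + 0 = 45, q_0 = 45*0 + 1 = 1.
  i=1: a_1=2, p_1 = 2*45 + 1 = 91, q_1 = 2*1 + 0 = 2.
  i=2: a_2=3, p_2 = 3*91 + 45 = 318, q_2 = 3*2 + 1 = 7.
  i=3: a_3=7, p_3 = 7*318 + 91 = 2317, q_3 = 7*7 + 2 = 51.
  i=4: a_4=3, p_4 = 3*2317 + 318 = 7269, q_4 = 3*51 + 7 = 160.
  i=5: a_5=2, p_5 = 2*7269 + 2317 = 16855, q_5 = 2*160 + 51 = 371.
Check: 16855^2 - 2064*371^2 = 284091025 - 284091024 = 1, so (x, y) = (16855, 371) solves the equation, and by the theorem it is the least positive solution.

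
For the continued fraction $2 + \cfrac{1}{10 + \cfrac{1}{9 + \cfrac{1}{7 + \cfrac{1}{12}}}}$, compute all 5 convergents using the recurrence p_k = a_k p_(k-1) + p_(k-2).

Using the convergent recurrence p_i = a_i*p_{i-1} + p_{i-2}, q_i = a_i*q_{i-1} + q_{i-2} with p_{-2}=0, p_{-1}=1, q_{-2}=1, q_{-1}=0:
  i=0: a_0=2, p_0 = 2*1 + 0 = 2, q_0 = 2*0 + 1 = 1.
  i=1: a_1=10, p_1 = 10*2 + 1 = 21, q_1 = 10*1 + 0 = 10.
  i=2: a_2=9, p_2 = 9*21 + 2 = 191, q_2 = 9*10 + 1 = 91.
  i=3: a_3=7, p_3 = 7*191 + 21 = 1358, q_3 = 7*91 + 10 = 647.
  i=4: a_4=12, p_4 = 12*1358 + 191 = 16487, q_4 = 12*647 + 91 = 7855.

2/1, 21/10, 191/91, 1358/647, 16487/7855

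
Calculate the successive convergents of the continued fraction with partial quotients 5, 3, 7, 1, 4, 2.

5/1, 16/3, 117/22, 133/25, 649/122, 1431/269

Using the convergent recurrence p_i = a_i*p_{i-1} + p_{i-2}, q_i = a_i*q_{i-1} + q_{i-2} with p_{-2}=0, p_{-1}=1, q_{-2}=1, q_{-1}=0:
  i=0: a_0=5, p_0 = 5*1 + 0 = 5, q_0 = 5*0 + 1 = 1.
  i=1: a_1=3, p_1 = 3*5 + 1 = 16, q_1 = 3*1 + 0 = 3.
  i=2: a_2=7, p_2 = 7*16 + 5 = 117, q_2 = 7*3 + 1 = 22.
  i=3: a_3=1, p_3 = 1*117 + 16 = 133, q_3 = 1*22 + 3 = 25.
  i=4: a_4=4, p_4 = 4*133 + 117 = 649, q_4 = 4*25 + 22 = 122.
  i=5: a_5=2, p_5 = 2*649 + 133 = 1431, q_5 = 2*122 + 25 = 269.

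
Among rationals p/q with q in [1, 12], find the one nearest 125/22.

Expand x = 125/22 as a continued fraction with the Euclidean algorithm:
  125 = 5*22 + 15, so a_0 = 5.
  22 = 1*15 + 7, so a_1 = 1.
  15 = 2*7 + 1, so a_2 = 2.
  7 = 7*1 + 0, so a_3 = 7.
so x = [5; 1, 2, 7].
Convergents (p_i = a_i*p_{i-1} + p_{i-2}, q_i = a_i*q_{i-1} + q_{i-2} with p_{-2}=0, p_{-1}=1, q_{-2}=1, q_{-1}=0), until the denominator exceeds 12:
  i=0: a_0=5, p_0 = 5*1 + 0 = 5, q_0 = 5*0 + 1 = 1.
  i=1: a_1=1, p_1 = 1*5 + 1 = 6, q_1 = 1*1 + 0 = 1.
  i=2: a_2=2, p_2 = 2*6 + 5 = 17, q_2 = 2*1 + 1 = 3.
  i=3: a_3=7, p_3 = 7*17 + 6 = 125, q_3 = 7*3 + 1 = 22.
q_3 = 22 > 12, so the last convergent with denominator <= 12 is p_2/q_2 = 17/3.
The closest fraction with denominator <= 12 is either p_2/q_2 or the intermediate fraction (k*p_2 + p_1)/(k*q_2 + q_1) with the largest k >= 1 whose denominator stays <= 12; these approach x as k grows, and every other convergent or intermediate fraction in range is farther away.
Largest k: floor((12 - q_1)/q_2) = floor((12 - 1)/3) = 3.
That gives (3*17 + 6)/(3*3 + 1) = 57/10.
Compare the errors: |x - 17/3| = |125*3 - 17*22|/(22*3) = 1/66, and |x - 57/10| = |125*10 - 57*22|/(22*10) = 4/220.
Cross-multiplying, 1*220 = 220 < 264 = 4*66, so 1/66 is smaller: the convergent 17/3 is closer to x than 57/10.

17/3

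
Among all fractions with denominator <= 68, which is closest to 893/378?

137/58

Expand x = 893/378 as a continued fraction with the Euclidean algorithm:
  893 = 2*378 + 137, so a_0 = 2.
  378 = 2*137 + 104, so a_1 = 2.
  137 = 1*104 + 33, so a_2 = 1.
  104 = 3*33 + 5, so a_3 = 3.
  33 = 6*5 + 3, so a_4 = 6.
  5 = 1*3 + 2, so a_5 = 1.
  3 = 1*2 + 1, so a_6 = 1.
  2 = 2*1 + 0, so a_7 = 2.
so x = [2; 2, 1, 3, 6, 1, 1, 2].
Convergents (p_i = a_i*p_{i-1} + p_{i-2}, q_i = a_i*q_{i-1} + q_{i-2} with p_{-2}=0, p_{-1}=1, q_{-2}=1, q_{-1}=0), until the denominator exceeds 68:
  i=0: a_0=2, p_0 = 2*1 + 0 = 2, q_0 = 2*0 + 1 = 1.
  i=1: a_1=2, p_1 = 2*2 + 1 = 5, q_1 = 2*1 + 0 = 2.
  i=2: a_2=1, p_2 = 1*5 + 2 = 7, q_2 = 1*2 + 1 = 3.
  i=3: a_3=3, p_3 = 3*7 + 5 = 26, q_3 = 3*3 + 2 = 11.
  i=4: a_4=6, p_4 = 6*26 + 7 = 163, q_4 = 6*11 + 3 = 69.
q_4 = 69 > 68, so the last convergent with denominator <= 68 is p_3/q_3 = 26/11.
The closest fraction with denominator <= 68 is either p_3/q_3 or the intermediate fraction (k*p_3 + p_2)/(k*q_3 + q_2) with the largest k >= 1 whose denominator stays <= 68; these approach x as k grows, and every other convergent or intermediate fraction in range is farther away.
Largest k: floor((68 - q_2)/q_3) = floor((68 - 3)/11) = 5.
That gives (5*26 + 7)/(5*11 + 3) = 137/58.
Compare the errors: |x - 26/11| = |893*11 - 26*378|/(378*11) = 5/4158, and |x - 137/58| = |893*58 - 137*378|/(378*58) = 8/21924.
Cross-multiplying, 8*4158 = 33264 < 109620 = 5*21924, so 8/21924 is smaller: the intermediate fraction 137/58 is closer to x than 26/11.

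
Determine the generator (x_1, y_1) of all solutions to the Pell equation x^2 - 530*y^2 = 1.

(x, y) = (1059, 46)

First expand sqrt(530) as a continued fraction. With x_i = (sqrt(530) + m_i)/d_i and (m_0, d_0) = (0, 1): a_0 = floor(sqrt(530)) = 23, since 23^2 = 529 <= 530 < 576 = 24^2.
Iterate m_{i+1} = d_i*a_i - m_i, d_{i+1} = (530 - m_{i+1}^2)/d_i, a_{i+1} = floor((a_0 + m_{i+1})/d_{i+1}):
  m_1 = 1*23 - 0 = 23, d_1 = (530 - 23^2)/1 = 1/1 = 1, a_1 = floor((23 + 23)/1) = 46.
  m_2 = 1*46 - 23 = 23, d_2 = (530 - 23^2)/1 = 1/1 = 1: (m_2, d_2) = (m_1, d_1) = (23, 1), so from here the quotient a_1 repeats; the period length is 1.
So sqrt(530) = [23; (46)] with period length k = 1.
k is odd, so (p_{k-1}, q_{k-1}) only solves x^2 - 530y^2 = -1 and the fundamental solution of x^2 - 530y^2 = 1 is (p_{2k-1}, q_{2k-1}) = (p_1, q_1); compute convergents through index 1, running through the period twice.
Convergents (p_i = a_i*p_{i-1} + p_{i-2}, q_i = a_i*q_{i-1} + q_{i-2} with p_{-2}=0, p_{-1}=1, q_{-2}=1, q_{-1}=0):
  i=0: a_0=23, p_0 = 23*1 + 0 = 23, q_0 = 23*0 + 1 = 1.
  i=1: a_1=46, p_1 = 46*23 + 1 = 1059, q_1 = 46*1 + 0 = 46.
Indeed p_0^2 - 530*q_0^2 = 529 - 530 = -1, not +1.
Check: 1059^2 - 530*46^2 = 1121481 - 1121480 = 1, so (x, y) = (1059, 46) solves the equation, and by the theorem it is the least positive solution.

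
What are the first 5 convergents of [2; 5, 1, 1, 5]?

Using the convergent recurrence p_i = a_i*p_{i-1} + p_{i-2}, q_i = a_i*q_{i-1} + q_{i-2} with p_{-2}=0, p_{-1}=1, q_{-2}=1, q_{-1}=0:
  i=0: a_0=2, p_0 = 2*1 + 0 = 2, q_0 = 2*0 + 1 = 1.
  i=1: a_1=5, p_1 = 5*2 + 1 = 11, q_1 = 5*1 + 0 = 5.
  i=2: a_2=1, p_2 = 1*11 + 2 = 13, q_2 = 1*5 + 1 = 6.
  i=3: a_3=1, p_3 = 1*13 + 11 = 24, q_3 = 1*6 + 5 = 11.
  i=4: a_4=5, p_4 = 5*24 + 13 = 133, q_4 = 5*11 + 6 = 61.

2/1, 11/5, 13/6, 24/11, 133/61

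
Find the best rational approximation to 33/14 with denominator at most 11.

26/11

Expand x = 33/14 as a continued fraction with the Euclidean algorithm:
  33 = 2*14 + 5, so a_0 = 2.
  14 = 2*5 + 4, so a_1 = 2.
  5 = 1*4 + 1, so a_2 = 1.
  4 = 4*1 + 0, so a_3 = 4.
so x = [2; 2, 1, 4].
Convergents (p_i = a_i*p_{i-1} + p_{i-2}, q_i = a_i*q_{i-1} + q_{i-2} with p_{-2}=0, p_{-1}=1, q_{-2}=1, q_{-1}=0), until the denominator exceeds 11:
  i=0: a_0=2, p_0 = 2*1 + 0 = 2, q_0 = 2*0 + 1 = 1.
  i=1: a_1=2, p_1 = 2*2 + 1 = 5, q_1 = 2*1 + 0 = 2.
  i=2: a_2=1, p_2 = 1*5 + 2 = 7, q_2 = 1*2 + 1 = 3.
  i=3: a_3=4, p_3 = 4*7 + 5 = 33, q_3 = 4*3 + 2 = 14.
q_3 = 14 > 11, so the last convergent with denominator <= 11 is p_2/q_2 = 7/3.
The closest fraction with denominator <= 11 is either p_2/q_2 or the intermediate fraction (k*p_2 + p_1)/(k*q_2 + q_1) with the largest k >= 1 whose denominator stays <= 11; these approach x as k grows, and every other convergent or intermediate fraction in range is farther away.
Largest k: floor((11 - q_1)/q_2) = floor((11 - 2)/3) = 3.
That gives (3*7 + 5)/(3*3 + 2) = 26/11.
Compare the errors: |x - 7/3| = |33*3 - 7*14|/(14*3) = 1/42, and |x - 26/11| = |33*11 - 26*14|/(14*11) = 1/154.
Cross-multiplying, 1*42 = 42 < 154 = 1*154, so 1/154 is smaller: the intermediate fraction 26/11 is closer to x than 7/3.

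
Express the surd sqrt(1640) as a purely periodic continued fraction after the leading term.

[40; (2, 80)]

Write x_i = (sqrt(1640) + m_i)/d_i with (m_0, d_0) = (0, 1). a_0 = floor(sqrt(1640)) = 40, since 40^2 = 1600 <= 1640 < 1681 = 41^2.
Iterate m_{i+1} = d_i*a_i - m_i, d_{i+1} = (1640 - m_{i+1}^2)/d_i, a_{i+1} = floor((a_0 + m_{i+1})/d_{i+1}):
  m_1 = 1*40 - 0 = 40, d_1 = (1640 - 40^2)/1 = 40/1 = 40, a_1 = floor((40 + 40)/40) = 2.
  m_2 = 40*2 - 40 = 40, d_2 = (1640 - 40^2)/40 = 40/40 = 1, a_2 = floor((40 + 40)/1) = 80.
  m_3 = 1*80 - 40 = 40, d_3 = (1640 - 40^2)/1 = 40/1 = 40: (m_3, d_3) = (m_1, d_1) = (40, 40), so from here the quotients repeat a_1, a_2; the period length is 2.
Hence the expansion of sqrt(1640) is a_0 = 40 followed by the repeating block 2, 80 (period 2).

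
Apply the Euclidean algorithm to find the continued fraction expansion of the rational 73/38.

Run the Euclidean algorithm on 73 and 38; the successive quotients are the partial quotients a_0, a_1, ... (each step inverts the fractional part left over by the previous one):
  73 = 1*38 + 35, so a_0 = 1.
  38 = 1*35 + 3, so a_1 = 1.
  35 = 11*3 + 2, so a_2 = 11.
  3 = 1*2 + 1, so a_3 = 1.
  2 = 2*1 + 0, so a_4 = 2.
The remainder reaches 0 after 5 divisions, so the expansion has 5 partial quotients, read off in order.

[1; 1, 11, 1, 2]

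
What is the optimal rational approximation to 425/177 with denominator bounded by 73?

12/5

Expand x = 425/177 as a continued fraction with the Euclidean algorithm:
  425 = 2*177 + 71, so a_0 = 2.
  177 = 2*71 + 35, so a_1 = 2.
  71 = 2*35 + 1, so a_2 = 2.
  35 = 35*1 + 0, so a_3 = 35.
so x = [2; 2, 2, 35].
Convergents (p_i = a_i*p_{i-1} + p_{i-2}, q_i = a_i*q_{i-1} + q_{i-2} with p_{-2}=0, p_{-1}=1, q_{-2}=1, q_{-1}=0), until the denominator exceeds 73:
  i=0: a_0=2, p_0 = 2*1 + 0 = 2, q_0 = 2*0 + 1 = 1.
  i=1: a_1=2, p_1 = 2*2 + 1 = 5, q_1 = 2*1 + 0 = 2.
  i=2: a_2=2, p_2 = 2*5 + 2 = 12, q_2 = 2*2 + 1 = 5.
  i=3: a_3=35, p_3 = 35*12 + 5 = 425, q_3 = 35*5 + 2 = 177.
q_3 = 177 > 73, so the last convergent with denominator <= 73 is p_2/q_2 = 12/5.
The closest fraction with denominator <= 73 is either p_2/q_2 or the intermediate fraction (k*p_2 + p_1)/(k*q_2 + q_1) with the largest k >= 1 whose denominator stays <= 73; these approach x as k grows, and every other convergent or intermediate fraction in range is farther away.
Largest k: floor((73 - q_1)/q_2) = floor((73 - 2)/5) = 14.
That gives (14*12 + 5)/(14*5 + 2) = 173/72.
Compare the errors: |x - 12/5| = |425*5 - 12*177|/(177*5) = 1/885, and |x - 173/72| = |425*72 - 173*177|/(177*72) = 21/12744.
Cross-multiplying, 1*12744 = 12744 < 18585 = 21*885, so 1/885 is smaller: the convergent 12/5 is closer to x than 173/72.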